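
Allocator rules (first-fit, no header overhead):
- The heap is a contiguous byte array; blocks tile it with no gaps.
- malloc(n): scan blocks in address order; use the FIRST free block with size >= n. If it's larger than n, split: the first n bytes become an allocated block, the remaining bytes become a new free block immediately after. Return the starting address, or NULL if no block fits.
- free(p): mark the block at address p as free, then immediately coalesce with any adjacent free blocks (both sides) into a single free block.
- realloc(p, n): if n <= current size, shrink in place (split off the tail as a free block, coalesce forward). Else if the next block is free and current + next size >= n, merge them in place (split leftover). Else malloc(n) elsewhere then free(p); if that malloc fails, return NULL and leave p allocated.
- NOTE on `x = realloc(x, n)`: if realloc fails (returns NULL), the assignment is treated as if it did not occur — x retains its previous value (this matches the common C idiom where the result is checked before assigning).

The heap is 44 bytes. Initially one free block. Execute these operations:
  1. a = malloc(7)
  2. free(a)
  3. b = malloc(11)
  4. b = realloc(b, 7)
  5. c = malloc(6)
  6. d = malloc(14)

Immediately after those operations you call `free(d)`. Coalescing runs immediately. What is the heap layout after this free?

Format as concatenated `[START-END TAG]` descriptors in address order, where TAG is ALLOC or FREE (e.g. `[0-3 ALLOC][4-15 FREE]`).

Answer: [0-6 ALLOC][7-12 ALLOC][13-43 FREE]

Derivation:
Op 1: a = malloc(7) -> a = 0; heap: [0-6 ALLOC][7-43 FREE]
Op 2: free(a) -> (freed a); heap: [0-43 FREE]
Op 3: b = malloc(11) -> b = 0; heap: [0-10 ALLOC][11-43 FREE]
Op 4: b = realloc(b, 7) -> b = 0; heap: [0-6 ALLOC][7-43 FREE]
Op 5: c = malloc(6) -> c = 7; heap: [0-6 ALLOC][7-12 ALLOC][13-43 FREE]
Op 6: d = malloc(14) -> d = 13; heap: [0-6 ALLOC][7-12 ALLOC][13-26 ALLOC][27-43 FREE]
free(d): d = 13 -> block [13-26 ALLOC]; mark free, coalesce with adjacent free neighbors -> [0-6 ALLOC][7-12 ALLOC][13-43 FREE]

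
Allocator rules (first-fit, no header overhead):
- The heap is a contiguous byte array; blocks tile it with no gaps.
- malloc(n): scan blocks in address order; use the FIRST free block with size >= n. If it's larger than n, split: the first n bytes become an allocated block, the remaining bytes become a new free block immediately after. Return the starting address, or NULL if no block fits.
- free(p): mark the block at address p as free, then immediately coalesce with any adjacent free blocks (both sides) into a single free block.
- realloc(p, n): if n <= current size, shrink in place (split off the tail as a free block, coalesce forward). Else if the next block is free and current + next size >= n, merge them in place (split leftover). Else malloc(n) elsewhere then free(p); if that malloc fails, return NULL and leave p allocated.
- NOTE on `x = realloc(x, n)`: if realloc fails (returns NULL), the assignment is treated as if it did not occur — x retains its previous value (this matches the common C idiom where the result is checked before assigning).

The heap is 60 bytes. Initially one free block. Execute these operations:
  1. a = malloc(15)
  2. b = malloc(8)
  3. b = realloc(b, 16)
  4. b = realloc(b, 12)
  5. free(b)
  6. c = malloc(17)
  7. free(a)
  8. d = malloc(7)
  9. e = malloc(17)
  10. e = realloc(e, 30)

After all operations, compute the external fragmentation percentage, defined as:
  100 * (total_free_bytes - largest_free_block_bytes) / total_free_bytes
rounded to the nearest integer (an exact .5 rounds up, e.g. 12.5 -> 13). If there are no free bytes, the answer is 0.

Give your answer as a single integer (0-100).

Op 1: a = malloc(15) -> a = 0; heap: [0-14 ALLOC][15-59 FREE]
Op 2: b = malloc(8) -> b = 15; heap: [0-14 ALLOC][15-22 ALLOC][23-59 FREE]
Op 3: b = realloc(b, 16) -> b = 15; heap: [0-14 ALLOC][15-30 ALLOC][31-59 FREE]
Op 4: b = realloc(b, 12) -> b = 15; heap: [0-14 ALLOC][15-26 ALLOC][27-59 FREE]
Op 5: free(b) -> (freed b); heap: [0-14 ALLOC][15-59 FREE]
Op 6: c = malloc(17) -> c = 15; heap: [0-14 ALLOC][15-31 ALLOC][32-59 FREE]
Op 7: free(a) -> (freed a); heap: [0-14 FREE][15-31 ALLOC][32-59 FREE]
Op 8: d = malloc(7) -> d = 0; heap: [0-6 ALLOC][7-14 FREE][15-31 ALLOC][32-59 FREE]
Op 9: e = malloc(17) -> e = 32; heap: [0-6 ALLOC][7-14 FREE][15-31 ALLOC][32-48 ALLOC][49-59 FREE]
Op 10: e = realloc(e, 30) -> NULL (e unchanged); heap: [0-6 ALLOC][7-14 FREE][15-31 ALLOC][32-48 ALLOC][49-59 FREE]
Free blocks: [8 11] total_free=19 largest=11 -> 100*(19-11)/19 = 800/19 ≈ 42.105 -> rounds to 42

Answer: 42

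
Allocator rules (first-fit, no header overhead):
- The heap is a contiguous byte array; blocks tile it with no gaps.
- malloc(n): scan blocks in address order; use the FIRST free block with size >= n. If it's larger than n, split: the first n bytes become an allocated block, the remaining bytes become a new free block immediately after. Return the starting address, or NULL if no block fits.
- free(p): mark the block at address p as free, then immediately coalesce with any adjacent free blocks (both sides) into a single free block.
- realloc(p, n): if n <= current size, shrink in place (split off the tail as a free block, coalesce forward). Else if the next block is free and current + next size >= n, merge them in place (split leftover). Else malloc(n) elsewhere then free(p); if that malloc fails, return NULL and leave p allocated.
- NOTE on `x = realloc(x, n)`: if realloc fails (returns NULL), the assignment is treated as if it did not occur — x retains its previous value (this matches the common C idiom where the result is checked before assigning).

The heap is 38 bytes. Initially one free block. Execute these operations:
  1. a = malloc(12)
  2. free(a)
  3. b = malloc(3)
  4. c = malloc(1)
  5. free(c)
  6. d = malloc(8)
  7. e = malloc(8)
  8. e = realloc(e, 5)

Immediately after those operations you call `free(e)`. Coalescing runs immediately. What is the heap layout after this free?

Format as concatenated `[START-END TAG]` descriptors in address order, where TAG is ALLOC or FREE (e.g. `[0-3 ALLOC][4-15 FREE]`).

Op 1: a = malloc(12) -> a = 0; heap: [0-11 ALLOC][12-37 FREE]
Op 2: free(a) -> (freed a); heap: [0-37 FREE]
Op 3: b = malloc(3) -> b = 0; heap: [0-2 ALLOC][3-37 FREE]
Op 4: c = malloc(1) -> c = 3; heap: [0-2 ALLOC][3-3 ALLOC][4-37 FREE]
Op 5: free(c) -> (freed c); heap: [0-2 ALLOC][3-37 FREE]
Op 6: d = malloc(8) -> d = 3; heap: [0-2 ALLOC][3-10 ALLOC][11-37 FREE]
Op 7: e = malloc(8) -> e = 11; heap: [0-2 ALLOC][3-10 ALLOC][11-18 ALLOC][19-37 FREE]
Op 8: e = realloc(e, 5) -> e = 11; heap: [0-2 ALLOC][3-10 ALLOC][11-15 ALLOC][16-37 FREE]
free(e): e = 11 -> block [11-15 ALLOC]; mark free, coalesce with adjacent free neighbors -> [0-2 ALLOC][3-10 ALLOC][11-37 FREE]

Answer: [0-2 ALLOC][3-10 ALLOC][11-37 FREE]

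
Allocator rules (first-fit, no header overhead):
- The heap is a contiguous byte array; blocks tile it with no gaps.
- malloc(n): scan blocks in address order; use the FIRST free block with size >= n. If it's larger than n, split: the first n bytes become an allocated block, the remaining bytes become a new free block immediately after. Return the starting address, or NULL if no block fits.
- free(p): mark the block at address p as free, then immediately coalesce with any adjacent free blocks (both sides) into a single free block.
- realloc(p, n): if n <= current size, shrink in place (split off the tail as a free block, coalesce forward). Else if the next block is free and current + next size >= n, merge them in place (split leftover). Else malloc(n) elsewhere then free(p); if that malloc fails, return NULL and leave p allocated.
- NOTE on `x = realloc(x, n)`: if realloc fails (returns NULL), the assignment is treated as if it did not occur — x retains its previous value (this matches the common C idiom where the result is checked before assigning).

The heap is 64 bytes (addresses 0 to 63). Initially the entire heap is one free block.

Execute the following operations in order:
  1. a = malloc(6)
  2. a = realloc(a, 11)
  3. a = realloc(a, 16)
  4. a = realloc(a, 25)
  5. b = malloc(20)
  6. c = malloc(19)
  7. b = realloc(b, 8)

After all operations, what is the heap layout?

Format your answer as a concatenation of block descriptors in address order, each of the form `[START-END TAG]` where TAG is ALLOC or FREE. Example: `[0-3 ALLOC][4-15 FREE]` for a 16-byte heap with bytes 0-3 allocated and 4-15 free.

Op 1: a = malloc(6) -> a = 0; heap: [0-5 ALLOC][6-63 FREE]
Op 2: a = realloc(a, 11) -> a = 0; heap: [0-10 ALLOC][11-63 FREE]
Op 3: a = realloc(a, 16) -> a = 0; heap: [0-15 ALLOC][16-63 FREE]
Op 4: a = realloc(a, 25) -> a = 0; heap: [0-24 ALLOC][25-63 FREE]
Op 5: b = malloc(20) -> b = 25; heap: [0-24 ALLOC][25-44 ALLOC][45-63 FREE]
Op 6: c = malloc(19) -> c = 45; heap: [0-24 ALLOC][25-44 ALLOC][45-63 ALLOC]
Op 7: b = realloc(b, 8) -> b = 25; heap: [0-24 ALLOC][25-32 ALLOC][33-44 FREE][45-63 ALLOC]

Answer: [0-24 ALLOC][25-32 ALLOC][33-44 FREE][45-63 ALLOC]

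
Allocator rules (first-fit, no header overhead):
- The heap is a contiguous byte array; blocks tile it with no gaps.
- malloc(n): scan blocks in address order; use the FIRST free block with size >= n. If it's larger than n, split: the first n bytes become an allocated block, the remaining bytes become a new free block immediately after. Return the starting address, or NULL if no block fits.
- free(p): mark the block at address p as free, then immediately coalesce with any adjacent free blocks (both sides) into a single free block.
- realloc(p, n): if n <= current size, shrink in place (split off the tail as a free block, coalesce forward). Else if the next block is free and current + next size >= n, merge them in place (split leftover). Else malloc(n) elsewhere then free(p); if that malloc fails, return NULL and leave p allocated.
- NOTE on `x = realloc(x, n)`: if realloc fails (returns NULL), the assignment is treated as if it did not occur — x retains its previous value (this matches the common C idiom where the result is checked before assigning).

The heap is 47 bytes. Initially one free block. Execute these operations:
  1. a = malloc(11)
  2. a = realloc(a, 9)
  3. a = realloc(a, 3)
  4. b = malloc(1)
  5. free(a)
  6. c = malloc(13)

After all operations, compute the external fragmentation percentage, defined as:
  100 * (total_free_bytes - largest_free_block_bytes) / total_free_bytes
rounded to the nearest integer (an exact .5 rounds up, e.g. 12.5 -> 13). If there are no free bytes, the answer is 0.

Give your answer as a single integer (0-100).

Answer: 9

Derivation:
Op 1: a = malloc(11) -> a = 0; heap: [0-10 ALLOC][11-46 FREE]
Op 2: a = realloc(a, 9) -> a = 0; heap: [0-8 ALLOC][9-46 FREE]
Op 3: a = realloc(a, 3) -> a = 0; heap: [0-2 ALLOC][3-46 FREE]
Op 4: b = malloc(1) -> b = 3; heap: [0-2 ALLOC][3-3 ALLOC][4-46 FREE]
Op 5: free(a) -> (freed a); heap: [0-2 FREE][3-3 ALLOC][4-46 FREE]
Op 6: c = malloc(13) -> c = 4; heap: [0-2 FREE][3-3 ALLOC][4-16 ALLOC][17-46 FREE]
Free blocks: [3 30] total_free=33 largest=30 -> 100*(33-30)/33 = 300/33 ≈ 9.091 -> rounds to 9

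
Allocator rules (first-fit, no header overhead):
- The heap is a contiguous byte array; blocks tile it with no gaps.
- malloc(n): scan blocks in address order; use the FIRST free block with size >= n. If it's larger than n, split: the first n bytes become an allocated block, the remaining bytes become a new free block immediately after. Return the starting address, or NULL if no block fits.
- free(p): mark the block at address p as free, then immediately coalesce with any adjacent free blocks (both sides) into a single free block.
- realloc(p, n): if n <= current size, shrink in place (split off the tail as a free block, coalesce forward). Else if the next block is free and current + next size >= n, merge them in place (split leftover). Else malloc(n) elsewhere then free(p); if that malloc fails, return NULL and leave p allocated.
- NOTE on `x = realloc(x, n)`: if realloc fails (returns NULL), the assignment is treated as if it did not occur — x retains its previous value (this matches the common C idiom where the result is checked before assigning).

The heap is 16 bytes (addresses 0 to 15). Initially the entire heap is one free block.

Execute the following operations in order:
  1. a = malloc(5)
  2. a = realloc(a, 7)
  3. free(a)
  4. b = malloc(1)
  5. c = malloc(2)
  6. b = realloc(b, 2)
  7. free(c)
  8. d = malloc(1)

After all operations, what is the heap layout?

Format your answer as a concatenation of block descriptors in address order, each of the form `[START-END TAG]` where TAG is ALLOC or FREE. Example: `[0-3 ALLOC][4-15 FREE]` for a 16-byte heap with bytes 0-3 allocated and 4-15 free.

Answer: [0-0 ALLOC][1-2 FREE][3-4 ALLOC][5-15 FREE]

Derivation:
Op 1: a = malloc(5) -> a = 0; heap: [0-4 ALLOC][5-15 FREE]
Op 2: a = realloc(a, 7) -> a = 0; heap: [0-6 ALLOC][7-15 FREE]
Op 3: free(a) -> (freed a); heap: [0-15 FREE]
Op 4: b = malloc(1) -> b = 0; heap: [0-0 ALLOC][1-15 FREE]
Op 5: c = malloc(2) -> c = 1; heap: [0-0 ALLOC][1-2 ALLOC][3-15 FREE]
Op 6: b = realloc(b, 2) -> b = 3; heap: [0-0 FREE][1-2 ALLOC][3-4 ALLOC][5-15 FREE]
Op 7: free(c) -> (freed c); heap: [0-2 FREE][3-4 ALLOC][5-15 FREE]
Op 8: d = malloc(1) -> d = 0; heap: [0-0 ALLOC][1-2 FREE][3-4 ALLOC][5-15 FREE]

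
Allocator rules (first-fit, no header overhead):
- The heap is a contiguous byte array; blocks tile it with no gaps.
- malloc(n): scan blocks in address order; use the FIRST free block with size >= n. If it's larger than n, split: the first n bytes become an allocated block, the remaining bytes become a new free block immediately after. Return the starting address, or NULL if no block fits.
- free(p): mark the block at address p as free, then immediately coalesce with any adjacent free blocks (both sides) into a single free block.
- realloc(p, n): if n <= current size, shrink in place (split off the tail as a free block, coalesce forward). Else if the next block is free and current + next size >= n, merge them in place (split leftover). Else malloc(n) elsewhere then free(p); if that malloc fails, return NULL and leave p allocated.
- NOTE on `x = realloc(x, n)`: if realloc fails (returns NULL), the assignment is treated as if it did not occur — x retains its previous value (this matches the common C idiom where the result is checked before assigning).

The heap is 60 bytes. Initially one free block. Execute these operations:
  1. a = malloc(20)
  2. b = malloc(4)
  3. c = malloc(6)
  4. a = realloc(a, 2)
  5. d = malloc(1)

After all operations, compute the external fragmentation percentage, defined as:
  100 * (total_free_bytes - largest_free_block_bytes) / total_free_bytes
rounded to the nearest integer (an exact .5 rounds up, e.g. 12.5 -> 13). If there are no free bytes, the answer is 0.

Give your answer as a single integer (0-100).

Op 1: a = malloc(20) -> a = 0; heap: [0-19 ALLOC][20-59 FREE]
Op 2: b = malloc(4) -> b = 20; heap: [0-19 ALLOC][20-23 ALLOC][24-59 FREE]
Op 3: c = malloc(6) -> c = 24; heap: [0-19 ALLOC][20-23 ALLOC][24-29 ALLOC][30-59 FREE]
Op 4: a = realloc(a, 2) -> a = 0; heap: [0-1 ALLOC][2-19 FREE][20-23 ALLOC][24-29 ALLOC][30-59 FREE]
Op 5: d = malloc(1) -> d = 2; heap: [0-1 ALLOC][2-2 ALLOC][3-19 FREE][20-23 ALLOC][24-29 ALLOC][30-59 FREE]
Free blocks: [17 30] total_free=47 largest=30 -> 100*(47-30)/47 = 1700/47 ≈ 36.170 -> rounds to 36

Answer: 36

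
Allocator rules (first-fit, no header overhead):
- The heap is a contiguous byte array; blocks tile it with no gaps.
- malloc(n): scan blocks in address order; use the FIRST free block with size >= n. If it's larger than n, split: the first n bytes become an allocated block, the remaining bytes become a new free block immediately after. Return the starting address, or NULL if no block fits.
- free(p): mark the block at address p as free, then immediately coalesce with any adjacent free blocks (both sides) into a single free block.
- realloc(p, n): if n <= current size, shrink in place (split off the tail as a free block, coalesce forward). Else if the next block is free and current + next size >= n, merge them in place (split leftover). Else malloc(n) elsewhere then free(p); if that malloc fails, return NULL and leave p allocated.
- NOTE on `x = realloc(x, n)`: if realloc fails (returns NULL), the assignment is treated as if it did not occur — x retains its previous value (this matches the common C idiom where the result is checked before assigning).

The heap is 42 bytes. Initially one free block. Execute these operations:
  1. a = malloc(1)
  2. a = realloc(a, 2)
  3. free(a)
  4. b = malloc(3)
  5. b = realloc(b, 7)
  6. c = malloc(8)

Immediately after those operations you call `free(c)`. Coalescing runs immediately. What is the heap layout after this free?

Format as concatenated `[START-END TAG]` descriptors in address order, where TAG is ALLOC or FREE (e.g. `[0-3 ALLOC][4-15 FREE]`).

Op 1: a = malloc(1) -> a = 0; heap: [0-0 ALLOC][1-41 FREE]
Op 2: a = realloc(a, 2) -> a = 0; heap: [0-1 ALLOC][2-41 FREE]
Op 3: free(a) -> (freed a); heap: [0-41 FREE]
Op 4: b = malloc(3) -> b = 0; heap: [0-2 ALLOC][3-41 FREE]
Op 5: b = realloc(b, 7) -> b = 0; heap: [0-6 ALLOC][7-41 FREE]
Op 6: c = malloc(8) -> c = 7; heap: [0-6 ALLOC][7-14 ALLOC][15-41 FREE]
free(c): c = 7 -> block [7-14 ALLOC]; mark free, coalesce with adjacent free neighbors -> [0-6 ALLOC][7-41 FREE]

Answer: [0-6 ALLOC][7-41 FREE]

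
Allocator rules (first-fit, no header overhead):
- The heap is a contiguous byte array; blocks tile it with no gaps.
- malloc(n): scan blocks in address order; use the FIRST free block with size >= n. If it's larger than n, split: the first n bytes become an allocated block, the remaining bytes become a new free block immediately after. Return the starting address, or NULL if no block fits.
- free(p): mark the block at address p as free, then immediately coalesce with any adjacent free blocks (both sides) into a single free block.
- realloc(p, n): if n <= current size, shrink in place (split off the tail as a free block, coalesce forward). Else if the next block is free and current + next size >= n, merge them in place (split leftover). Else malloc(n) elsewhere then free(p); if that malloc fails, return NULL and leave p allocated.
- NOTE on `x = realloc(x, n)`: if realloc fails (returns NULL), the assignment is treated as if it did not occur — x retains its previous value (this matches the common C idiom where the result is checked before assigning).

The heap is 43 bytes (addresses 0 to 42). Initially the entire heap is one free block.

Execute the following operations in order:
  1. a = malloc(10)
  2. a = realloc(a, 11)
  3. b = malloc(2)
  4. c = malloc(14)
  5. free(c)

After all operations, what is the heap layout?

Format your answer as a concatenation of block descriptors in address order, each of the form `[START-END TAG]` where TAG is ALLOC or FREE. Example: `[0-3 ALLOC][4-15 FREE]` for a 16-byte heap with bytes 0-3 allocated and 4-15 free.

Op 1: a = malloc(10) -> a = 0; heap: [0-9 ALLOC][10-42 FREE]
Op 2: a = realloc(a, 11) -> a = 0; heap: [0-10 ALLOC][11-42 FREE]
Op 3: b = malloc(2) -> b = 11; heap: [0-10 ALLOC][11-12 ALLOC][13-42 FREE]
Op 4: c = malloc(14) -> c = 13; heap: [0-10 ALLOC][11-12 ALLOC][13-26 ALLOC][27-42 FREE]
Op 5: free(c) -> (freed c); heap: [0-10 ALLOC][11-12 ALLOC][13-42 FREE]

Answer: [0-10 ALLOC][11-12 ALLOC][13-42 FREE]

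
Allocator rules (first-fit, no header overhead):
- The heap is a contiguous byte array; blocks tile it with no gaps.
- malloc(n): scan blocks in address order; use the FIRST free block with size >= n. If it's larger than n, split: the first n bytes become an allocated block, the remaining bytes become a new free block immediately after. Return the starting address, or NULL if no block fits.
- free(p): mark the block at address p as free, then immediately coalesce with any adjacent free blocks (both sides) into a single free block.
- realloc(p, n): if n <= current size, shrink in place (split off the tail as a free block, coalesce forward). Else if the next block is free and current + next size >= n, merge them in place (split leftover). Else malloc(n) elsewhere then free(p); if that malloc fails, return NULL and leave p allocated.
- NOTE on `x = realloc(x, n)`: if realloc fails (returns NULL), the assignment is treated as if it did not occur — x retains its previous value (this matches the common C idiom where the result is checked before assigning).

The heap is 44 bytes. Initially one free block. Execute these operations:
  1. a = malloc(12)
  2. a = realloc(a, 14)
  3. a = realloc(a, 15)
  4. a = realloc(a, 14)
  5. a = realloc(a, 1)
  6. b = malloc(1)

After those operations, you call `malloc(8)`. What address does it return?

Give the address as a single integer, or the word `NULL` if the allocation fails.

Answer: 2

Derivation:
Op 1: a = malloc(12) -> a = 0; heap: [0-11 ALLOC][12-43 FREE]
Op 2: a = realloc(a, 14) -> a = 0; heap: [0-13 ALLOC][14-43 FREE]
Op 3: a = realloc(a, 15) -> a = 0; heap: [0-14 ALLOC][15-43 FREE]
Op 4: a = realloc(a, 14) -> a = 0; heap: [0-13 ALLOC][14-43 FREE]
Op 5: a = realloc(a, 1) -> a = 0; heap: [0-0 ALLOC][1-43 FREE]
Op 6: b = malloc(1) -> b = 1; heap: [0-0 ALLOC][1-1 ALLOC][2-43 FREE]
malloc(8): first-fit scan over [0-0 ALLOC][1-1 ALLOC][2-43 FREE] -> 2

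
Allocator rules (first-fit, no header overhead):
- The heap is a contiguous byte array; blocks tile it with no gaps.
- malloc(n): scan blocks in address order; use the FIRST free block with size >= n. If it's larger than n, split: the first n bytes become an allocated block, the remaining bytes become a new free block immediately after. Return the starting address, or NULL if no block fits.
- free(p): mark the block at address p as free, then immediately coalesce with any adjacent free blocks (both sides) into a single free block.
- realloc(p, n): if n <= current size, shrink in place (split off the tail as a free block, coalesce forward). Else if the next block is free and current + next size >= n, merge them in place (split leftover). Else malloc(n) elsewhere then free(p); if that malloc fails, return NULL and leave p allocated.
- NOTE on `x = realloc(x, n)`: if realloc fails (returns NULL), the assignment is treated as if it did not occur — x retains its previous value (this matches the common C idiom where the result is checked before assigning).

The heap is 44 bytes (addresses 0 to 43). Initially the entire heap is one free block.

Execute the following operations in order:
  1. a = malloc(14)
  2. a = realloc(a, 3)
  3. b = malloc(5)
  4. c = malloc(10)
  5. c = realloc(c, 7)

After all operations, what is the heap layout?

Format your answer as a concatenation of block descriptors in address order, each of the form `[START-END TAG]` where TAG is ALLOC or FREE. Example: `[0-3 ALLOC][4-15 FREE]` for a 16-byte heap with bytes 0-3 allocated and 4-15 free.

Op 1: a = malloc(14) -> a = 0; heap: [0-13 ALLOC][14-43 FREE]
Op 2: a = realloc(a, 3) -> a = 0; heap: [0-2 ALLOC][3-43 FREE]
Op 3: b = malloc(5) -> b = 3; heap: [0-2 ALLOC][3-7 ALLOC][8-43 FREE]
Op 4: c = malloc(10) -> c = 8; heap: [0-2 ALLOC][3-7 ALLOC][8-17 ALLOC][18-43 FREE]
Op 5: c = realloc(c, 7) -> c = 8; heap: [0-2 ALLOC][3-7 ALLOC][8-14 ALLOC][15-43 FREE]

Answer: [0-2 ALLOC][3-7 ALLOC][8-14 ALLOC][15-43 FREE]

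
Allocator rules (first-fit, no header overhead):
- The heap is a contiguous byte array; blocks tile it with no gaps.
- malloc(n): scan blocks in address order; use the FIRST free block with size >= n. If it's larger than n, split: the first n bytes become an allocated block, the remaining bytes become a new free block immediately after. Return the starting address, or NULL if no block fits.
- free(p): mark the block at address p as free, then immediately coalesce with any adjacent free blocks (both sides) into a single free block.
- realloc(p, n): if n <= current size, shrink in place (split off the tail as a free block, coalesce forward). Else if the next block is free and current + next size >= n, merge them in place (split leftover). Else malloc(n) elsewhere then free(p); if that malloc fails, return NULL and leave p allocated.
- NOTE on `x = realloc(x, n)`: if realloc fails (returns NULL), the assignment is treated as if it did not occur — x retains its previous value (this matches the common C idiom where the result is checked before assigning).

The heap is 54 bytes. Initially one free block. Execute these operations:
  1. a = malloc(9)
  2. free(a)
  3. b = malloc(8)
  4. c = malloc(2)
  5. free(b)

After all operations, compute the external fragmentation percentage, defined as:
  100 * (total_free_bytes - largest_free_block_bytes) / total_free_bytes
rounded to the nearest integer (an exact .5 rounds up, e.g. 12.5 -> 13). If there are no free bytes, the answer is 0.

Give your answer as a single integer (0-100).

Op 1: a = malloc(9) -> a = 0; heap: [0-8 ALLOC][9-53 FREE]
Op 2: free(a) -> (freed a); heap: [0-53 FREE]
Op 3: b = malloc(8) -> b = 0; heap: [0-7 ALLOC][8-53 FREE]
Op 4: c = malloc(2) -> c = 8; heap: [0-7 ALLOC][8-9 ALLOC][10-53 FREE]
Op 5: free(b) -> (freed b); heap: [0-7 FREE][8-9 ALLOC][10-53 FREE]
Free blocks: [8 44] total_free=52 largest=44 -> 100*(52-44)/52 = 800/52 ≈ 15.385 -> rounds to 15

Answer: 15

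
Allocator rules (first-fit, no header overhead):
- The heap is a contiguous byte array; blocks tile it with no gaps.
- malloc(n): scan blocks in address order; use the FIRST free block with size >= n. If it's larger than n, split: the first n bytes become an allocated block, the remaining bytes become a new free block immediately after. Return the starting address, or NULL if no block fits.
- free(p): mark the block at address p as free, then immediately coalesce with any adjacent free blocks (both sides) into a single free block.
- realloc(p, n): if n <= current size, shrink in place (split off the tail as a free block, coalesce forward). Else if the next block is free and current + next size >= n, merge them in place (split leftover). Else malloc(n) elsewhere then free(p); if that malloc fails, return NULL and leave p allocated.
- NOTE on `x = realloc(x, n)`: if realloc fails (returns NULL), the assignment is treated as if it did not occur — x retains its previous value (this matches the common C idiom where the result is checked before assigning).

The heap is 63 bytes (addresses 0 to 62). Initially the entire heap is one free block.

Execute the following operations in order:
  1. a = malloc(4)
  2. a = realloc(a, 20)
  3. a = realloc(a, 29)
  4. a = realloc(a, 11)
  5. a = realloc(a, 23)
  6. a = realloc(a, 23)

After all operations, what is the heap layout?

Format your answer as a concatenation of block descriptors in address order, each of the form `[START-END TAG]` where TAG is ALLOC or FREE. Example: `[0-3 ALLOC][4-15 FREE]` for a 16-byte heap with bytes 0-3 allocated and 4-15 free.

Answer: [0-22 ALLOC][23-62 FREE]

Derivation:
Op 1: a = malloc(4) -> a = 0; heap: [0-3 ALLOC][4-62 FREE]
Op 2: a = realloc(a, 20) -> a = 0; heap: [0-19 ALLOC][20-62 FREE]
Op 3: a = realloc(a, 29) -> a = 0; heap: [0-28 ALLOC][29-62 FREE]
Op 4: a = realloc(a, 11) -> a = 0; heap: [0-10 ALLOC][11-62 FREE]
Op 5: a = realloc(a, 23) -> a = 0; heap: [0-22 ALLOC][23-62 FREE]
Op 6: a = realloc(a, 23) -> a = 0; heap: [0-22 ALLOC][23-62 FREE]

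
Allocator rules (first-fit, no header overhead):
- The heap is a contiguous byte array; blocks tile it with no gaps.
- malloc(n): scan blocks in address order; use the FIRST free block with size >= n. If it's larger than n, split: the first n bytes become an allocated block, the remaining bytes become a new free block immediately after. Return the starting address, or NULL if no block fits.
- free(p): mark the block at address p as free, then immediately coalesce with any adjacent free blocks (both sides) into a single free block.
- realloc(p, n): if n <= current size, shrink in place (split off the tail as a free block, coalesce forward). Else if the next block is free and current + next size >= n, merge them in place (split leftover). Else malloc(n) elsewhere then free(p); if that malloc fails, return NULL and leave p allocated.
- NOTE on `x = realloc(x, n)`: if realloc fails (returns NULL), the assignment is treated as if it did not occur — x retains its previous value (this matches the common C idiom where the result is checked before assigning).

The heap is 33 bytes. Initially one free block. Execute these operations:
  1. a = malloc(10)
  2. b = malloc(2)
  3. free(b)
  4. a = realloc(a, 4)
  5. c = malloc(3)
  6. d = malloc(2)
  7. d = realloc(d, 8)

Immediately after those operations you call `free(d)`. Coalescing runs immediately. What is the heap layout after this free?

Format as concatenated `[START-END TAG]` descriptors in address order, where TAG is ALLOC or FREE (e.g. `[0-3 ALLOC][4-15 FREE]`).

Op 1: a = malloc(10) -> a = 0; heap: [0-9 ALLOC][10-32 FREE]
Op 2: b = malloc(2) -> b = 10; heap: [0-9 ALLOC][10-11 ALLOC][12-32 FREE]
Op 3: free(b) -> (freed b); heap: [0-9 ALLOC][10-32 FREE]
Op 4: a = realloc(a, 4) -> a = 0; heap: [0-3 ALLOC][4-32 FREE]
Op 5: c = malloc(3) -> c = 4; heap: [0-3 ALLOC][4-6 ALLOC][7-32 FREE]
Op 6: d = malloc(2) -> d = 7; heap: [0-3 ALLOC][4-6 ALLOC][7-8 ALLOC][9-32 FREE]
Op 7: d = realloc(d, 8) -> d = 7; heap: [0-3 ALLOC][4-6 ALLOC][7-14 ALLOC][15-32 FREE]
free(d): d = 7 -> block [7-14 ALLOC]; mark free, coalesce with adjacent free neighbors -> [0-3 ALLOC][4-6 ALLOC][7-32 FREE]

Answer: [0-3 ALLOC][4-6 ALLOC][7-32 FREE]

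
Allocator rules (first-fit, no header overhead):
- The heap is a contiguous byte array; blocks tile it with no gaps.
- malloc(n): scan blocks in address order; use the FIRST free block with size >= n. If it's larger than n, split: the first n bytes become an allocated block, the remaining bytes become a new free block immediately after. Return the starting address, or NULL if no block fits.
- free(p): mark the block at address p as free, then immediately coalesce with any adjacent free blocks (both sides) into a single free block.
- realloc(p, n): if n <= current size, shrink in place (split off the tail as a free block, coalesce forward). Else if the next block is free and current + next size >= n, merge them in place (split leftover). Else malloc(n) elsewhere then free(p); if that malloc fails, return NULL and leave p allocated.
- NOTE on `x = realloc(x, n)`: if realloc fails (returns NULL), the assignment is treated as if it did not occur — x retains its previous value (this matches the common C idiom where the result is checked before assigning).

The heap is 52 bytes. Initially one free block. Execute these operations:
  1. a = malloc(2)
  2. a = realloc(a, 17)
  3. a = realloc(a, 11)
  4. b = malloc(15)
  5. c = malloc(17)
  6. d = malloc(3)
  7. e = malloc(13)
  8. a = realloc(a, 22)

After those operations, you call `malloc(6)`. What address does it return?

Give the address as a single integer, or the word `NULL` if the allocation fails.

Op 1: a = malloc(2) -> a = 0; heap: [0-1 ALLOC][2-51 FREE]
Op 2: a = realloc(a, 17) -> a = 0; heap: [0-16 ALLOC][17-51 FREE]
Op 3: a = realloc(a, 11) -> a = 0; heap: [0-10 ALLOC][11-51 FREE]
Op 4: b = malloc(15) -> b = 11; heap: [0-10 ALLOC][11-25 ALLOC][26-51 FREE]
Op 5: c = malloc(17) -> c = 26; heap: [0-10 ALLOC][11-25 ALLOC][26-42 ALLOC][43-51 FREE]
Op 6: d = malloc(3) -> d = 43; heap: [0-10 ALLOC][11-25 ALLOC][26-42 ALLOC][43-45 ALLOC][46-51 FREE]
Op 7: e = malloc(13) -> e = NULL; heap: [0-10 ALLOC][11-25 ALLOC][26-42 ALLOC][43-45 ALLOC][46-51 FREE]
Op 8: a = realloc(a, 22) -> NULL (a unchanged); heap: [0-10 ALLOC][11-25 ALLOC][26-42 ALLOC][43-45 ALLOC][46-51 FREE]
malloc(6): first-fit scan over [0-10 ALLOC][11-25 ALLOC][26-42 ALLOC][43-45 ALLOC][46-51 FREE] -> 46

Answer: 46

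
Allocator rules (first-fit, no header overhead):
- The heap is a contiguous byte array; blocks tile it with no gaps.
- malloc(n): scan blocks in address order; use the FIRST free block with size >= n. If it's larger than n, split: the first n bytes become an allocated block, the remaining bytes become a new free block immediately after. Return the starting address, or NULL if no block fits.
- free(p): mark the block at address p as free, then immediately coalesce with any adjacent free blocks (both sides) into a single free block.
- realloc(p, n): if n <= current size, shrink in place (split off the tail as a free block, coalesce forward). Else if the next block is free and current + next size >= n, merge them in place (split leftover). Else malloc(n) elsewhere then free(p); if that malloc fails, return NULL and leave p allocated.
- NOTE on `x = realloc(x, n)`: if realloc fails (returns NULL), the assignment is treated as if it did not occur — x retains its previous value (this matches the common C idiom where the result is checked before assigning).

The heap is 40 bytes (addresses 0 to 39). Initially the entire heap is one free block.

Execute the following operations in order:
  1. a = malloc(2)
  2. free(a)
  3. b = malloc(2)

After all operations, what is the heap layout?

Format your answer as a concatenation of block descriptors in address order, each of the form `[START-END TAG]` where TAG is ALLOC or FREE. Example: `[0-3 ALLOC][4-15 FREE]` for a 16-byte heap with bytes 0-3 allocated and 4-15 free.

Op 1: a = malloc(2) -> a = 0; heap: [0-1 ALLOC][2-39 FREE]
Op 2: free(a) -> (freed a); heap: [0-39 FREE]
Op 3: b = malloc(2) -> b = 0; heap: [0-1 ALLOC][2-39 FREE]

Answer: [0-1 ALLOC][2-39 FREE]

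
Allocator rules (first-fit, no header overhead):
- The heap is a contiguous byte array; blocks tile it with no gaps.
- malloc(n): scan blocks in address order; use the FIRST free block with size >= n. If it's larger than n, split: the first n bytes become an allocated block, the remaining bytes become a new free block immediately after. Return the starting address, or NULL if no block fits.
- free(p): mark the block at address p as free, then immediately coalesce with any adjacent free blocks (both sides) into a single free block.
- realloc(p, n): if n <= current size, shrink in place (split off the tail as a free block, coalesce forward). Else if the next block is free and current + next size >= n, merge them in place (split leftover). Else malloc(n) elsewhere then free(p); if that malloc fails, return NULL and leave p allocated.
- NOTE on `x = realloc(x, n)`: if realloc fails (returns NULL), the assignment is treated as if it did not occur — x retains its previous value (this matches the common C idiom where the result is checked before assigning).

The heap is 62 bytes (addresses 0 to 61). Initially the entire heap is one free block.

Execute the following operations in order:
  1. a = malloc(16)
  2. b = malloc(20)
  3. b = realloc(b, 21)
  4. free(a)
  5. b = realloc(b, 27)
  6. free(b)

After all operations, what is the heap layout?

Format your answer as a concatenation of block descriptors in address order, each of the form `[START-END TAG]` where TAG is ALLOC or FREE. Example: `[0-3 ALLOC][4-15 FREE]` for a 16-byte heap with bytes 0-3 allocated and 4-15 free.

Op 1: a = malloc(16) -> a = 0; heap: [0-15 ALLOC][16-61 FREE]
Op 2: b = malloc(20) -> b = 16; heap: [0-15 ALLOC][16-35 ALLOC][36-61 FREE]
Op 3: b = realloc(b, 21) -> b = 16; heap: [0-15 ALLOC][16-36 ALLOC][37-61 FREE]
Op 4: free(a) -> (freed a); heap: [0-15 FREE][16-36 ALLOC][37-61 FREE]
Op 5: b = realloc(b, 27) -> b = 16; heap: [0-15 FREE][16-42 ALLOC][43-61 FREE]
Op 6: free(b) -> (freed b); heap: [0-61 FREE]

Answer: [0-61 FREE]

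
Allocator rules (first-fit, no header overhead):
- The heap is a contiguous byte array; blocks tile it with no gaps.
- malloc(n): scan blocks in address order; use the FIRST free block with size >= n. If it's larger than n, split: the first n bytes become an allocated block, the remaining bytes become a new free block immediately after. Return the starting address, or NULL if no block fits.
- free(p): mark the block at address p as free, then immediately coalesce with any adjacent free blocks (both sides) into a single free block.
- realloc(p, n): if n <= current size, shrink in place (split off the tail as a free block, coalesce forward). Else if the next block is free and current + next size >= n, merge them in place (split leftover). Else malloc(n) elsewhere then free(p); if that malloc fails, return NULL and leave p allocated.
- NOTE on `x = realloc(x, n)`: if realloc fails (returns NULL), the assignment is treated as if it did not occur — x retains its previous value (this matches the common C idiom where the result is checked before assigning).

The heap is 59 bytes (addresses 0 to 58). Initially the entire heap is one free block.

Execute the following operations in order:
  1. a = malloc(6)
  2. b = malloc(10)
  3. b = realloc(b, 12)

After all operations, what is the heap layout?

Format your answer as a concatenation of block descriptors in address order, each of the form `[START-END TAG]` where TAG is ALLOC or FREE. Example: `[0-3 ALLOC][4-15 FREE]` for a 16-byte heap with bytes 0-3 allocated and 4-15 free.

Op 1: a = malloc(6) -> a = 0; heap: [0-5 ALLOC][6-58 FREE]
Op 2: b = malloc(10) -> b = 6; heap: [0-5 ALLOC][6-15 ALLOC][16-58 FREE]
Op 3: b = realloc(b, 12) -> b = 6; heap: [0-5 ALLOC][6-17 ALLOC][18-58 FREE]

Answer: [0-5 ALLOC][6-17 ALLOC][18-58 FREE]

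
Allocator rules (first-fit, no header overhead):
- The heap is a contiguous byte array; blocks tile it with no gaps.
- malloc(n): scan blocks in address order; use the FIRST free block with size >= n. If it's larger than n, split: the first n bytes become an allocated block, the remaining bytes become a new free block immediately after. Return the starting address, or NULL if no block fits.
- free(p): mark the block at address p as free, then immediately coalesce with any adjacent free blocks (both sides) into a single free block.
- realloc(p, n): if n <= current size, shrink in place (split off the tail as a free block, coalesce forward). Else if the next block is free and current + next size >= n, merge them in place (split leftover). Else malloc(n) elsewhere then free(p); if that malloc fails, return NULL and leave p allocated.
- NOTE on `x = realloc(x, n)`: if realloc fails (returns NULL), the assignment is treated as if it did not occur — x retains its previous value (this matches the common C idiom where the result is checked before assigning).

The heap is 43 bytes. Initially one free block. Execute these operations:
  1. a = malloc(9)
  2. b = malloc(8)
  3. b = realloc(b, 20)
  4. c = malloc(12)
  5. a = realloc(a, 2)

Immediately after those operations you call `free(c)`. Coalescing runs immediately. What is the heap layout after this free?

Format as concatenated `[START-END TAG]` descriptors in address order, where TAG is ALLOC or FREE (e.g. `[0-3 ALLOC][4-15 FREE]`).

Op 1: a = malloc(9) -> a = 0; heap: [0-8 ALLOC][9-42 FREE]
Op 2: b = malloc(8) -> b = 9; heap: [0-8 ALLOC][9-16 ALLOC][17-42 FREE]
Op 3: b = realloc(b, 20) -> b = 9; heap: [0-8 ALLOC][9-28 ALLOC][29-42 FREE]
Op 4: c = malloc(12) -> c = 29; heap: [0-8 ALLOC][9-28 ALLOC][29-40 ALLOC][41-42 FREE]
Op 5: a = realloc(a, 2) -> a = 0; heap: [0-1 ALLOC][2-8 FREE][9-28 ALLOC][29-40 ALLOC][41-42 FREE]
free(c): c = 29 -> block [29-40 ALLOC]; mark free, coalesce with adjacent free neighbors -> [0-1 ALLOC][2-8 FREE][9-28 ALLOC][29-42 FREE]

Answer: [0-1 ALLOC][2-8 FREE][9-28 ALLOC][29-42 FREE]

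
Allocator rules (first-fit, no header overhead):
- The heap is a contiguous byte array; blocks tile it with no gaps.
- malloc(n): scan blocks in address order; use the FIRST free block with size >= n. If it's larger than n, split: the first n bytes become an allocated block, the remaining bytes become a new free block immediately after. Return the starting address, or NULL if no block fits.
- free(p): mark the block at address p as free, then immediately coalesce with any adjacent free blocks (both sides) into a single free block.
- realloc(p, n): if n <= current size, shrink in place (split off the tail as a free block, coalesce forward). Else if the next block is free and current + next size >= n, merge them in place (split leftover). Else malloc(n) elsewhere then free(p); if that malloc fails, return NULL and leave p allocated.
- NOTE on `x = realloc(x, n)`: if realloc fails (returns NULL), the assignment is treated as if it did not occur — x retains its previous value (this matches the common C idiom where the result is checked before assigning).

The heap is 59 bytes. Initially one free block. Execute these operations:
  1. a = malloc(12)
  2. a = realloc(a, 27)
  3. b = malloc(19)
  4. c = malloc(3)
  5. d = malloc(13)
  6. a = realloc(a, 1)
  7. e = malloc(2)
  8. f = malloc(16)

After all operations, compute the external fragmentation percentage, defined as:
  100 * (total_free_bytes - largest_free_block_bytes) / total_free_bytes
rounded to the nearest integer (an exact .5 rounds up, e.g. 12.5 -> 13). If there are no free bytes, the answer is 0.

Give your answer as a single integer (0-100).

Answer: 44

Derivation:
Op 1: a = malloc(12) -> a = 0; heap: [0-11 ALLOC][12-58 FREE]
Op 2: a = realloc(a, 27) -> a = 0; heap: [0-26 ALLOC][27-58 FREE]
Op 3: b = malloc(19) -> b = 27; heap: [0-26 ALLOC][27-45 ALLOC][46-58 FREE]
Op 4: c = malloc(3) -> c = 46; heap: [0-26 ALLOC][27-45 ALLOC][46-48 ALLOC][49-58 FREE]
Op 5: d = malloc(13) -> d = NULL; heap: [0-26 ALLOC][27-45 ALLOC][46-48 ALLOC][49-58 FREE]
Op 6: a = realloc(a, 1) -> a = 0; heap: [0-0 ALLOC][1-26 FREE][27-45 ALLOC][46-48 ALLOC][49-58 FREE]
Op 7: e = malloc(2) -> e = 1; heap: [0-0 ALLOC][1-2 ALLOC][3-26 FREE][27-45 ALLOC][46-48 ALLOC][49-58 FREE]
Op 8: f = malloc(16) -> f = 3; heap: [0-0 ALLOC][1-2 ALLOC][3-18 ALLOC][19-26 FREE][27-45 ALLOC][46-48 ALLOC][49-58 FREE]
Free blocks: [8 10] total_free=18 largest=10 -> 100*(18-10)/18 = 800/18 ≈ 44.444 -> rounds to 44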